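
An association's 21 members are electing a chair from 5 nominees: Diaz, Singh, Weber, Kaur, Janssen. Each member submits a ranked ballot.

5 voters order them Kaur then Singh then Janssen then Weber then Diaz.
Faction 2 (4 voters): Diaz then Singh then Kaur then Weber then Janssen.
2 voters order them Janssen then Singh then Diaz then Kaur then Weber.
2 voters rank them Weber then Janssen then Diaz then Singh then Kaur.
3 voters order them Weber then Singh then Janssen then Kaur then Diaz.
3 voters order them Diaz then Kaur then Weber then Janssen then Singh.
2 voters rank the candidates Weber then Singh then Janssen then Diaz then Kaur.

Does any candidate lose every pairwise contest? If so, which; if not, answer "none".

Pairwise majorities:
Diaz vs Singh: 9 to 12, Singh.
Diaz vs Weber: 4+2+3 = 9 for Diaz, 12 for Weber — Weber by 12–9.
Diaz vs Kaur: Diaz wins 13–8.
Diaz vs Janssen: Diaz is ranked higher on 4+3 = 7 ballots, Janssen on 14. Janssen wins 14–7.
Singh vs Weber: 11 to 10, Singh.
Singh vs Kaur: 13 to 8, Singh.
Singh vs Janssen: Singh, 14–7.
Weber vs Kaur: Weber preferred on 2+3+2 = 7 ballots; Kaur wins 14–7.
Weber vs Janssen: Weber preferred on 4+2+3+3+2 = 14 ballots; Weber wins 14–7.
Kaur–Janssen: Kaur 12–9.
Each candidate has at least one pairwise win (Diaz beats Kaur; Singh beats Diaz; Weber beats Diaz; Kaur beats Weber; Janssen beats Diaz) — no Condorcet loser.

none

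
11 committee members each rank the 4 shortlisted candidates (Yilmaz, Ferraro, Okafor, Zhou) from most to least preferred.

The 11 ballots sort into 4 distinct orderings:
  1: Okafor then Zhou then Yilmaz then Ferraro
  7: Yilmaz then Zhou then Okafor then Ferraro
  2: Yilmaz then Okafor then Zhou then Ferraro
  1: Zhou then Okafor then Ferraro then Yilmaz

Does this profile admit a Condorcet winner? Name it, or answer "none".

Yilmaz

Pairwise majorities:
Yilmaz vs Ferraro: Yilmaz preferred on 1+7+2 = 10 ballots; Yilmaz wins 10–1.
Yilmaz vs Okafor: Yilmaz preferred on 7+2 = 9 ballots; Yilmaz wins 9–2.
Yilmaz vs Zhou: 9 to 2, Yilmaz.
Ferraro vs Okafor: 0 for Ferraro, 11 for Okafor — Okafor by 11–0.
Ferraro vs Zhou: Ferraro preferred on 0 ballots; Zhou wins 11–0.
Okafor vs Zhou: Okafor preferred on 1+2 = 3 ballots; Zhou wins 8–3.
Yilmaz wins every pairwise contest, so Yilmaz is the Condorcet winner.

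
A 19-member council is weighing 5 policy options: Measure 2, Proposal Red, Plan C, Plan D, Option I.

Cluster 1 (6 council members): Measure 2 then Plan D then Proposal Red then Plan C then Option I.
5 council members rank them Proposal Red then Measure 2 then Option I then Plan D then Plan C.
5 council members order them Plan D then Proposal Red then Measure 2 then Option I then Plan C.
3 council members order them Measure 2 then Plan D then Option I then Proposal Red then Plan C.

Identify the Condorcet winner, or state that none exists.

none

Head-to-head results (19 council members):
Measure 2 vs Proposal Red: Measure 2 is ranked higher on 6+3 = 9 ballots, Proposal Red on 10. Proposal Red wins 10–9.
Measure 2 vs Plan C: Measure 2 is ranked higher on 6+5+5+3 = 19 ballots, Plan C on 0. Measure 2 wins 19–0.
Measure 2 vs Plan D: Measure 2 preferred on 6+5+3 = 14 ballots; Measure 2 wins 14–5.
Measure 2 vs Option I: 6+5+5+3 = 19 for Measure 2, 0 for Option I — Measure 2 by 19–0.
Proposal Red vs Plan C: 19 to 0, Proposal Red.
Proposal Red vs Plan D: Proposal Red is ranked higher on 5 ballots, Plan D on 14. Plan D wins 14–5.
Proposal Red vs Option I: Proposal Red is ranked higher on 6+5+5 = 16 ballots, Option I on 3. Proposal Red wins 16–3.
Plan C vs Plan D: Plan C preferred on 0 ballots; Plan D wins 19–0.
Plan C vs Option I: Plan C preferred on 6 ballots; Option I wins 13–6.
Plan D vs Option I: Plan D preferred on 6+5+3 = 14 ballots; Plan D wins 14–5.
Every option loses at least once (Measure 2 loses to Proposal Red; Proposal Red loses to Plan D; Plan C loses to Measure 2; Plan D loses to Measure 2; Option I loses to Measure 2). The majority relation contains the cycle Measure 2 > Plan D > Proposal Red > Measure 2, so there is no Condorcet winner.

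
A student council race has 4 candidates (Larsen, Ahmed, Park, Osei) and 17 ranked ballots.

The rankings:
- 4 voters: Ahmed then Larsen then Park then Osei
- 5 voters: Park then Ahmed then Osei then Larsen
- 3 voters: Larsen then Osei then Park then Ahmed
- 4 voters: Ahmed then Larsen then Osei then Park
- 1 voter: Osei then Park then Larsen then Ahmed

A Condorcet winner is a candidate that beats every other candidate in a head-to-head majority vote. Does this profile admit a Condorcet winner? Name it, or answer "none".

Head-to-head results (17 voters):
Larsen vs Ahmed: Larsen preferred on 3+1 = 4 ballots; Ahmed wins 13–4.
Larsen vs Park: Larsen preferred on 4+3+4 = 11 ballots; Larsen wins 11–6.
Larsen vs Osei: 4+3+4 = 11 for Larsen, 6 for Osei — Larsen by 11–6.
Ahmed vs Park: Ahmed is ranked higher on 4+4 = 8 ballots, Park on 9. Park wins 9–8.
Ahmed vs Osei: 13 to 4, Ahmed.
Park vs Osei: 9 to 8, Park.
Every candidate loses at least once (Larsen loses to Ahmed; Ahmed loses to Park; Park loses to Larsen; Osei loses to Larsen). The majority relation contains the cycle Larsen → Park → Ahmed → Larsen, so there is no Condorcet winner.

none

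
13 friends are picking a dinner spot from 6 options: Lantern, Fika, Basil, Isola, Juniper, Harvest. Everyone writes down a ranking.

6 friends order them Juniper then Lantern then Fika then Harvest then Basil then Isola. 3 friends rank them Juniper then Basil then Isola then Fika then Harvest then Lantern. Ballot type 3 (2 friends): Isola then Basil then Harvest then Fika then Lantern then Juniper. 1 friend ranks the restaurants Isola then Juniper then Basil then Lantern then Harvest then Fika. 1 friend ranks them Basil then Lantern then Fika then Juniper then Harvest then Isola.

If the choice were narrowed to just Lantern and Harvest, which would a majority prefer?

Ballots ranking Lantern above Harvest: 6 + 1 + 1 = 8.
Ballots ranking Harvest above Lantern: 13 − 8 = 5.
Lantern wins the head-to-head 8–5.

Lantern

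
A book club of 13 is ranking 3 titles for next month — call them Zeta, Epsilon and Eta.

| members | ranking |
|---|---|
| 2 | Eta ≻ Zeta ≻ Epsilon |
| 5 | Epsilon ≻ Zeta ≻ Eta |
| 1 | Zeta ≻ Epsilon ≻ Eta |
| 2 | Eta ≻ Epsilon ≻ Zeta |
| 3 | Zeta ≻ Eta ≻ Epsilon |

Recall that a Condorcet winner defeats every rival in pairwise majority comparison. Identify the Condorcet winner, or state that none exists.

none

Head-to-head results (13 members):
Zeta vs Epsilon: 6 to 7, Epsilon.
Zeta vs Eta: Zeta preferred on 5+1+3 = 9 ballots; Zeta wins 9–4.
Epsilon vs Eta: Epsilon is ranked higher on 5+1 = 6 ballots, Eta on 7. Eta wins 7–6.
No book is unbeaten: Zeta loses to Epsilon; Epsilon loses to Eta; Eta loses to Zeta. In particular Zeta > Eta > Epsilon > Zeta is a majority cycle — no Condorcet winner exists.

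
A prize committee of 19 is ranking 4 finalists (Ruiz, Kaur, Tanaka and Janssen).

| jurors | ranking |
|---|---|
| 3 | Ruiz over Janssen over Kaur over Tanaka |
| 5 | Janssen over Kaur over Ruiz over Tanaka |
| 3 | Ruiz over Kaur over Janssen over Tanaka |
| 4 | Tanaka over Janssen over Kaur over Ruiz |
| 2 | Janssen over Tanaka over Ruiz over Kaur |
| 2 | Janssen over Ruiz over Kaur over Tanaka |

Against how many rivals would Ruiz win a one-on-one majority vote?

Ruiz against each rival (19 jurors):
Ruiz vs Kaur: Ruiz preferred on 3+3+2+2 = 10 ballots; Ruiz wins 10–9.
Ruiz vs Tanaka: 3+5+3+2 = 13 for Ruiz, 6 for Tanaka — Ruiz by 13–6.
Ruiz vs Janssen: Ruiz is ranked higher on 3+3 = 6 ballots, Janssen on 13. Janssen wins 13–6.
Ruiz beats Kaur, Tanaka; loses to Janssen — 2 pairwise wins.

2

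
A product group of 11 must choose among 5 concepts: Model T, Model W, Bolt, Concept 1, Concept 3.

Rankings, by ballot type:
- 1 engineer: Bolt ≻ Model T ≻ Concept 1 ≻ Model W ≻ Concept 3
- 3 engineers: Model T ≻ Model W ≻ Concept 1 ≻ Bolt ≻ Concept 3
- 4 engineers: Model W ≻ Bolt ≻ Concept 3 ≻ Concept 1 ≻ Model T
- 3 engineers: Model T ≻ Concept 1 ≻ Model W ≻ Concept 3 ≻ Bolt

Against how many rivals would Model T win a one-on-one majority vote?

4

Model T against each rival (11 engineers):
Model T vs Model W: Model T, 7–4.
Model T vs Bolt: Model T wins 6–5.
Model T vs Concept 1: Model T wins 7–4.
Model T–Concept 3: Model T 7–4.
Model T beats Model W, Bolt, Concept 1, Concept 3 — 4 pairwise wins.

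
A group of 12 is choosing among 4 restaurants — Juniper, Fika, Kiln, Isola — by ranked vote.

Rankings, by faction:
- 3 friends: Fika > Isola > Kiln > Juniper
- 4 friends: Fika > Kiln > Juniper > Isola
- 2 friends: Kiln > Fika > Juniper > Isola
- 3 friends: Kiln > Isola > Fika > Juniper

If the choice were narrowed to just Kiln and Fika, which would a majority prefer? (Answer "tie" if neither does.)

Fika

Ballots ranking Kiln above Fika: 2 + 3 = 5.
Ballots ranking Fika above Kiln: 12 − 5 = 7.
Fika wins the head-to-head 7–5.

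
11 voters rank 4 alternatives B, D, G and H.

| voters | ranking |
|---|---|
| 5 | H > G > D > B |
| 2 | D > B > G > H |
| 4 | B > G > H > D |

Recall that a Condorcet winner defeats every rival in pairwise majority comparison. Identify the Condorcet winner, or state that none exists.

Head-to-head results (11 voters):
B vs D: B preferred on 4 ballots; D wins 7–4.
B vs G: B preferred on 2+4 = 6 ballots; B wins 6–5.
B vs H: B wins 6–5.
D vs G: 2 to 9, G.
D vs H: H, 9–2.
G–H: G 6–5.
Each alternative drops at least one matchup (B loses to D; D loses to G; G loses to B; H loses to B); the cycle B beats G beats D beats B rules out a Condorcet winner.

none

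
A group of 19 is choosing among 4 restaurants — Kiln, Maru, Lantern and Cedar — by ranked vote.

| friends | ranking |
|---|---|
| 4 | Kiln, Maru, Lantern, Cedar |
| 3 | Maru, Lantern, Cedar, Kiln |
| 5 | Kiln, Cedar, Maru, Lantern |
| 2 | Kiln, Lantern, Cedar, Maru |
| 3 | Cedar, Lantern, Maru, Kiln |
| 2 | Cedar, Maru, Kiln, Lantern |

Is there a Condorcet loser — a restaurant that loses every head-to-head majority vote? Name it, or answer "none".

Lantern

Head-to-head results (19 friends):
Kiln vs Maru: 4+5+2 = 11 for Kiln, 8 for Maru — Kiln by 11–8.
Kiln vs Lantern: Kiln, 13–6.
Kiln vs Cedar: 11 to 8, Kiln.
Maru vs Lantern: 4+3+5+2 = 14 for Maru, 5 for Lantern — Maru by 14–5.
Maru–Cedar: Cedar 12–7.
Lantern–Cedar: Cedar 10–9.
Only Lantern has no wins; Lantern is the Condorcet loser.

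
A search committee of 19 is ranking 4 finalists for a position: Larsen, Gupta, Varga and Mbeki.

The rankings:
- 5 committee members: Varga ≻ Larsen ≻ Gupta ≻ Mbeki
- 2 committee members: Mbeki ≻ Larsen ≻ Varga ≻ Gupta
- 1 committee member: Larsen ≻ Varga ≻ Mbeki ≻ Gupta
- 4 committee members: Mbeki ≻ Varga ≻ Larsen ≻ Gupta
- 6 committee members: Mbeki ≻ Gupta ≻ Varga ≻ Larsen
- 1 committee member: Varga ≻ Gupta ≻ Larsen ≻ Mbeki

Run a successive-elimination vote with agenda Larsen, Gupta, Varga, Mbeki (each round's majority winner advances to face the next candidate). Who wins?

Mbeki

Round 1: Larsen vs Gupta — 12–7, Larsen advances.
Round 2: Larsen vs Varga — 3–16, Varga advances.
Round 3: Varga vs Mbeki — 7–12, Mbeki advances.
Mbeki survives the agenda.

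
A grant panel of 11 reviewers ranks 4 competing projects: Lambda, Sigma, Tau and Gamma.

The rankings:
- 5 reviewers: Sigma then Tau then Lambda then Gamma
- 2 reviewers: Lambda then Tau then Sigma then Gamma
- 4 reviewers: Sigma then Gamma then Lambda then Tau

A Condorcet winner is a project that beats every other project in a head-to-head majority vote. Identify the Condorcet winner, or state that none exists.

Head-to-head results (11 reviewers):
Lambda vs Sigma: 2 to 9, Sigma.
Lambda vs Tau: Lambda preferred on 2+4 = 6 ballots; Lambda wins 6–5.
Lambda vs Gamma: Lambda preferred on 5+2 = 7 ballots; Lambda wins 7–4.
Sigma vs Tau: Sigma preferred on 5+4 = 9 ballots; Sigma wins 9–2.
Sigma vs Gamma: 11 to 0, Sigma.
Tau vs Gamma: 5+2 = 7 for Tau, 4 for Gamma — Tau by 7–4.
Sigma beats each of Lambda, Tau, Gamma — Sigma is the Condorcet winner.

Sigma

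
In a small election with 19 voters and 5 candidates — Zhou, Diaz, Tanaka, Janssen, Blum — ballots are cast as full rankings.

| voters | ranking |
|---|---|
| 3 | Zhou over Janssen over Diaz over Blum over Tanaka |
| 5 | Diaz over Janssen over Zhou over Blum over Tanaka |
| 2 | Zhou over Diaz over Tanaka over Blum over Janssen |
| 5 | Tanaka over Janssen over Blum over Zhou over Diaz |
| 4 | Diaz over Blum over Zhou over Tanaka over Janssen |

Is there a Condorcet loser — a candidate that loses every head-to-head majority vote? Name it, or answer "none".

Pairwise majorities:
Zhou vs Diaz: Zhou wins 10–9.
Zhou vs Tanaka: Zhou, 14–5.
Zhou vs Janssen: 3+2+4 = 9 for Zhou, 10 for Janssen — Janssen by 10–9.
Zhou–Blum: Zhou 10–9.
Diaz vs Tanaka: 3+5+2+4 = 14 for Diaz, 5 for Tanaka — Diaz by 14–5.
Diaz–Janssen: Diaz 11–8.
Diaz vs Blum: Diaz, 14–5.
Tanaka–Janssen: Tanaka 11–8.
Tanaka vs Blum: Tanaka is ranked higher on 2+5 = 7 ballots, Blum on 12. Blum wins 12–7.
Janssen–Blum: Janssen 13–6.
Each candidate has at least one pairwise win (Zhou beats Diaz; Diaz beats Tanaka; Tanaka beats Janssen; Janssen beats Zhou; Blum beats Tanaka) — no Condorcet loser.

none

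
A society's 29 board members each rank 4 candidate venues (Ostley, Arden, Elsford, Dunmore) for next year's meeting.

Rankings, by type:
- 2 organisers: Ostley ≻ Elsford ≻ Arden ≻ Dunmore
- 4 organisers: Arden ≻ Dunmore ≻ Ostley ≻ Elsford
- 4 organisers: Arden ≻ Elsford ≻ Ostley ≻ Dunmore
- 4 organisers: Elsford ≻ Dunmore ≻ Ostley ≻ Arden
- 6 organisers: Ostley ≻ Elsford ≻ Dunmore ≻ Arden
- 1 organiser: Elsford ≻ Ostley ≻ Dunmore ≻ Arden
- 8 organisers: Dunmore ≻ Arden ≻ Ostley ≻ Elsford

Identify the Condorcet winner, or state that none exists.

Pairwise majorities:
Ostley vs Arden: 2+4+6+1 = 13 for Ostley, 16 for Arden — Arden by 16–13.
Ostley vs Elsford: 20 to 9, Ostley.
Ostley vs Dunmore: 13 to 16, Dunmore.
Arden vs Elsford: Arden preferred on 4+4+8 = 16 ballots; Arden wins 16–13.
Arden vs Dunmore: 2+4+4 = 10 for Arden, 19 for Dunmore — Dunmore by 19–10.
Elsford vs Dunmore: Elsford is ranked higher on 2+4+4+6+1 = 17 ballots, Dunmore on 12. Elsford wins 17–12.
Every city loses at least once (Ostley loses to Arden; Arden loses to Dunmore; Elsford loses to Ostley; Dunmore loses to Elsford). The majority relation contains the cycle Ostley > Elsford > Dunmore > Ostley, so there is no Condorcet winner.

none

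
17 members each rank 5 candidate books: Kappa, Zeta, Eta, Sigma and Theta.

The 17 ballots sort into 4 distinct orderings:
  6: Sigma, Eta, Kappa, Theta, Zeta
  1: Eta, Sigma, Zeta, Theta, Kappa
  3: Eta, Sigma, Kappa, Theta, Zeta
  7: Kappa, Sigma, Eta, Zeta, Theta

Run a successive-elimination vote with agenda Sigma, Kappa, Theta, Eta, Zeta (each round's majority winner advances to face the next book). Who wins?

Round 1: Sigma vs Kappa — 10–7, Sigma advances.
Round 2: Sigma vs Theta — 17–0, Sigma advances.
Round 3: Sigma vs Eta — 13–4, Sigma advances.
Round 4: Sigma vs Zeta — 17–0, Sigma advances.
The agenda winner is Sigma.

Sigma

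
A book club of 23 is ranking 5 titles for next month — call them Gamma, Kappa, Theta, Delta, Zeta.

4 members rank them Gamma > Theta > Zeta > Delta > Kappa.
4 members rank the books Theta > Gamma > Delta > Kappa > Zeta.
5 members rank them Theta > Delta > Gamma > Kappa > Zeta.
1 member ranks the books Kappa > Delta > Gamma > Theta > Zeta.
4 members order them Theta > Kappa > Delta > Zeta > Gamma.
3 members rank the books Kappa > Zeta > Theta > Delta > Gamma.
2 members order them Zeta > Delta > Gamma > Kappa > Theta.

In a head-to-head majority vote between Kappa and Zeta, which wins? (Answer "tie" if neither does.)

Ballots ranking Kappa above Zeta: 4 + 5 + 1 + 4 + 3 = 17.
Ballots ranking Zeta above Kappa: 23 − 17 = 6.
Kappa wins the head-to-head 17–6.

Kappa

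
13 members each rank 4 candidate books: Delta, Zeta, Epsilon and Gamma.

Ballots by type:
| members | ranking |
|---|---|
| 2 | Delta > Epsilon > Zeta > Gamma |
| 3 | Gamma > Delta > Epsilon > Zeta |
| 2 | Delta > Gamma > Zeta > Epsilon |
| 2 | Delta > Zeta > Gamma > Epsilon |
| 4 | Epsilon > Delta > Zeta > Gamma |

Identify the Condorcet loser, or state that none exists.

Head-to-head results (13 members):
Delta vs Zeta: 2+3+2+2+4 = 13 for Delta, 0 for Zeta — Delta by 13–0.
Delta vs Epsilon: Delta preferred on 2+3+2+2 = 9 ballots; Delta wins 9–4.
Delta vs Gamma: Delta preferred on 2+2+2+4 = 10 ballots; Delta wins 10–3.
Zeta vs Epsilon: 4 to 9, Epsilon.
Zeta vs Gamma: Zeta is ranked higher on 2+2+4 = 8 ballots, Gamma on 5. Zeta wins 8–5.
Epsilon–Gamma: Gamma 7–6.
No book is winless: Delta beats Zeta; Zeta beats Gamma; Epsilon beats Zeta; Gamma beats Epsilon. There is no Condorcet loser.

none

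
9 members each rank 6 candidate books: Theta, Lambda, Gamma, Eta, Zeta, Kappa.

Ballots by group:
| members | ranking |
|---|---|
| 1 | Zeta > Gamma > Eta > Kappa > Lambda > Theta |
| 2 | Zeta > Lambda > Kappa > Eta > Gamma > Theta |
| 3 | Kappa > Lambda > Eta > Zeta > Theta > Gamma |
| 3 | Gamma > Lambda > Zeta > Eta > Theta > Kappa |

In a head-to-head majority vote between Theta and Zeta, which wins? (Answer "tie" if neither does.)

No ballot ranks Theta above Zeta: 0.
Ballots ranking Zeta above Theta: 9 − 0 = 9.
Zeta wins the head-to-head 9–0.

Zeta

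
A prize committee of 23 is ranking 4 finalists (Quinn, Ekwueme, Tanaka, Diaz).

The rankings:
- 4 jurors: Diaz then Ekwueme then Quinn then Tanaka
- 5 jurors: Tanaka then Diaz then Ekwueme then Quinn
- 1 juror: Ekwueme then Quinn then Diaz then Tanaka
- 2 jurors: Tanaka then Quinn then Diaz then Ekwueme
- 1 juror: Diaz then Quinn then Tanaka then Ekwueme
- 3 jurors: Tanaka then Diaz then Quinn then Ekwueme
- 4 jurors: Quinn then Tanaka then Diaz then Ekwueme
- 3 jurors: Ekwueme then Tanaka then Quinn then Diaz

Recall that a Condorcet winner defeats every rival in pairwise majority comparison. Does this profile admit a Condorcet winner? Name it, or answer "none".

Pairwise majorities:
Quinn vs Ekwueme: Ekwueme wins 13–10.
Quinn–Tanaka: Tanaka 13–10.
Quinn vs Diaz: Diaz wins 13–10.
Ekwueme vs Tanaka: Tanaka, 15–8.
Ekwueme–Diaz: Diaz 19–4.
Tanaka vs Diaz: Tanaka, 17–6.
Tanaka beats each of Quinn, Ekwueme, Diaz — Tanaka is the Condorcet winner.

Tanaka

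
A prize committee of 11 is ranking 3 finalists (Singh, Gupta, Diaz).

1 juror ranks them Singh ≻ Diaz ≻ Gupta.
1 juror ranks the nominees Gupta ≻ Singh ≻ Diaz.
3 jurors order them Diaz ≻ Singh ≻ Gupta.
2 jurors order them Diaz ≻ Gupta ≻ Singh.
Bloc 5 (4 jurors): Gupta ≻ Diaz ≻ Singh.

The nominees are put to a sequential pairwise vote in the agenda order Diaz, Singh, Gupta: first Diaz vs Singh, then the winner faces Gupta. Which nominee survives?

Diaz

Round 1: Diaz vs Singh — 9–2, Diaz advances.
Round 2: Diaz vs Gupta — 6–5, Diaz advances.
The agenda winner is Diaz.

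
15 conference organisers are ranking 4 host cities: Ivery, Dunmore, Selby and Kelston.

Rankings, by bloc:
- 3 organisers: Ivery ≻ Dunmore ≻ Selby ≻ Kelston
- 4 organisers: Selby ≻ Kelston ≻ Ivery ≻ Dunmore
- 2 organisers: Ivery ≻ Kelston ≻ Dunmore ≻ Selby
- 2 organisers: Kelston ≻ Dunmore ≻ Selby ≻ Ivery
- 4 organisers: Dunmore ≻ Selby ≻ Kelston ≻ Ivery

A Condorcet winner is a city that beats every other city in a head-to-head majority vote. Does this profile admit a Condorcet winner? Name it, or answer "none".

Head-to-head results (15 organisers):
Ivery vs Dunmore: Ivery, 9–6.
Ivery vs Selby: 3+2 = 5 for Ivery, 10 for Selby — Selby by 10–5.
Ivery vs Kelston: 5 to 10, Kelston.
Dunmore vs Selby: Dunmore preferred on 3+2+2+4 = 11 ballots; Dunmore wins 11–4.
Dunmore vs Kelston: 3+4 = 7 for Dunmore, 8 for Kelston — Kelston by 8–7.
Selby vs Kelston: Selby wins 11–4.
No city is unbeaten: Ivery loses to Selby; Dunmore loses to Ivery; Selby loses to Dunmore; Kelston loses to Selby. In particular Ivery beats Dunmore beats Selby beats Ivery is a majority cycle — no Condorcet winner exists.

none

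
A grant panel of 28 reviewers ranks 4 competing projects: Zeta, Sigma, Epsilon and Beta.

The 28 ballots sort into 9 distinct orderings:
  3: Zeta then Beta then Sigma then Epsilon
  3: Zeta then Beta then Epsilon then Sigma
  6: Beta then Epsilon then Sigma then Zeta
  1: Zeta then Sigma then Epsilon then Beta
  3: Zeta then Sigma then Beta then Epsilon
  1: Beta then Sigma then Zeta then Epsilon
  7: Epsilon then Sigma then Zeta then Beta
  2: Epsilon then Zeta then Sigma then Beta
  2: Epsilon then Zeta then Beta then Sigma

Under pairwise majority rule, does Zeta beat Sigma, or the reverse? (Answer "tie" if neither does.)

Ballots ranking Zeta above Sigma: 3 + 3 + 1 + 3 + 2 + 2 = 14.
Ballots ranking Sigma above Zeta: 28 − 14 = 14.
14–14: the pair ties.

tie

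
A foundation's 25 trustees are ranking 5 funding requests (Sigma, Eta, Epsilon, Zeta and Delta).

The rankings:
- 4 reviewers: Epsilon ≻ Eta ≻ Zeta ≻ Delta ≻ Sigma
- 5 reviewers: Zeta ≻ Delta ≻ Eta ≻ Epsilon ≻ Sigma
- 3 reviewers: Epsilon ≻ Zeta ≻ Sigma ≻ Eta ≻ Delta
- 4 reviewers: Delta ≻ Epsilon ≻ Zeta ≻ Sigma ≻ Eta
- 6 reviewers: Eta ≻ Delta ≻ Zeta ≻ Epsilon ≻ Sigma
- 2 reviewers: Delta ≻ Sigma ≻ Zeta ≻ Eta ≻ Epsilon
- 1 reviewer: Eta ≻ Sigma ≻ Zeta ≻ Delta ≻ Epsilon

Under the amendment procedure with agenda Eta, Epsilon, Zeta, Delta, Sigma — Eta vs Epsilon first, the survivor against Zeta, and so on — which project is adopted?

Round 1: Eta vs Epsilon — 14–11, Eta advances.
Round 2: Eta vs Zeta — 11–14, Zeta advances.
Round 3: Zeta vs Delta — 13–12, Zeta advances.
Round 4: Zeta vs Sigma — 22–3, Zeta advances.
The agenda winner is Zeta.

Zeta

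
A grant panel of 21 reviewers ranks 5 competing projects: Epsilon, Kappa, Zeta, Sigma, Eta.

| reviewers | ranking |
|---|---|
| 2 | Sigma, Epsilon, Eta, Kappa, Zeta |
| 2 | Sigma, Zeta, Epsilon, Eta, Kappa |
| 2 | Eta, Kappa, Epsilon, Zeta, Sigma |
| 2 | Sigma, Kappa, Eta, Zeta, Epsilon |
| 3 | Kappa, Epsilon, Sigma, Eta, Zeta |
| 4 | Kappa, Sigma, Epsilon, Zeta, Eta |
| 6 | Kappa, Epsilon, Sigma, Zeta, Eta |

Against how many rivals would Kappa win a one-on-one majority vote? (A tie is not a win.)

4

Kappa against each rival (21 reviewers):
Kappa vs Epsilon: Kappa, 17–4.
Kappa vs Zeta: Kappa wins 19–2.
Kappa–Sigma: Kappa 15–6.
Kappa vs Eta: 15 to 6, Kappa.
Kappa beats Epsilon, Zeta, Sigma, Eta — 4 pairwise wins.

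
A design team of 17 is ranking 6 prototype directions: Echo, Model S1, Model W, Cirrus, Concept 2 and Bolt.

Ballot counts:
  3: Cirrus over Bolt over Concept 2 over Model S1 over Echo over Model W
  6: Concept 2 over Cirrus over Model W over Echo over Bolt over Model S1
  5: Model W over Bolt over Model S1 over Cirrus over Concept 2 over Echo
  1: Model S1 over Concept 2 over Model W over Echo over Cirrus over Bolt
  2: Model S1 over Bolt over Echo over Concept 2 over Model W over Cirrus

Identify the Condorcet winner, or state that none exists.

Pairwise majorities:
Echo vs Model S1: Model S1 wins 11–6.
Echo vs Model W: Model W, 12–5.
Echo vs Cirrus: Cirrus wins 14–3.
Echo–Concept 2: Concept 2 15–2.
Echo vs Bolt: Bolt wins 10–7.
Model S1 vs Model W: Model W, 11–6.
Model S1 vs Cirrus: Cirrus wins 9–8.
Model S1–Concept 2: Concept 2 9–8.
Model S1–Bolt: Bolt 14–3.
Model W vs Cirrus: Cirrus wins 9–8.
Model W vs Concept 2: Concept 2 wins 12–5.
Model W–Bolt: Model W 12–5.
Cirrus vs Concept 2: Concept 2 wins 9–8.
Cirrus vs Bolt: Cirrus wins 10–7.
Concept 2–Bolt: Bolt 10–7.
Each design drops at least one matchup (Echo loses to Model S1; Model S1 loses to Model W; Model W loses to Cirrus; Cirrus loses to Concept 2; Concept 2 loses to Bolt; Bolt loses to Model W); the cycle Model W > Bolt > Concept 2 > Model W rules out a Condorcet winner.

none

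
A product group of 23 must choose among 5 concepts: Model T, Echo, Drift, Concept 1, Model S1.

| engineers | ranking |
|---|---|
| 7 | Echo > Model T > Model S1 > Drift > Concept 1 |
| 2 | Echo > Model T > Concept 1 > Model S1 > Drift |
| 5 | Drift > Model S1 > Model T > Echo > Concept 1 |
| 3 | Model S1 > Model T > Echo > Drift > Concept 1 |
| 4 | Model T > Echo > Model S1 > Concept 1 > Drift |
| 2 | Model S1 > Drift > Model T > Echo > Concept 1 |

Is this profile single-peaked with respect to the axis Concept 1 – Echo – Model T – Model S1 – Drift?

yes

Axis positions: Concept 1=1, Echo=2, Model T=3, Model S1=4, Drift=5.
Bloc 1 (peak Echo at position 2): ranking walks positions 2-3-4-5-1, expanding outward from the peak — single-peaked.
Bloc 2 (peak Echo at position 2): ranking walks positions 2-3-1-4-5, expanding outward from the peak — single-peaked.
Bloc 3 (peak Drift at position 5): ranking walks positions 5-4-3-2-1, expanding outward from the peak — single-peaked.
Bloc 4 (peak Model S1 at position 4): ranking walks positions 4-3-2-5-1, expanding outward from the peak — single-peaked.
Bloc 5 (peak Model T at position 3): ranking walks positions 3-2-4-1-5, expanding outward from the peak — single-peaked.
Bloc 6 (peak Model S1 at position 4): ranking walks positions 4-5-3-2-1, expanding outward from the peak — single-peaked.
Every ranking is single-peaked on this axis.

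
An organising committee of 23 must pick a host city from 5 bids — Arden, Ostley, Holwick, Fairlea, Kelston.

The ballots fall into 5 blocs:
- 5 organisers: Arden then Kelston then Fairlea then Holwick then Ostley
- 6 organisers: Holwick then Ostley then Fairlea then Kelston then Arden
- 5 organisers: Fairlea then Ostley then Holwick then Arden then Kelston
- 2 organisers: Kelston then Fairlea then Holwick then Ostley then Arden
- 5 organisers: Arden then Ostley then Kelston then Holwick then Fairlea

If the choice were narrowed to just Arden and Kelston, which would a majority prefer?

Arden

Ballots ranking Arden above Kelston: 5 + 5 + 5 = 15.
Ballots ranking Kelston above Arden: 23 − 15 = 8.
Arden wins the head-to-head 15–8.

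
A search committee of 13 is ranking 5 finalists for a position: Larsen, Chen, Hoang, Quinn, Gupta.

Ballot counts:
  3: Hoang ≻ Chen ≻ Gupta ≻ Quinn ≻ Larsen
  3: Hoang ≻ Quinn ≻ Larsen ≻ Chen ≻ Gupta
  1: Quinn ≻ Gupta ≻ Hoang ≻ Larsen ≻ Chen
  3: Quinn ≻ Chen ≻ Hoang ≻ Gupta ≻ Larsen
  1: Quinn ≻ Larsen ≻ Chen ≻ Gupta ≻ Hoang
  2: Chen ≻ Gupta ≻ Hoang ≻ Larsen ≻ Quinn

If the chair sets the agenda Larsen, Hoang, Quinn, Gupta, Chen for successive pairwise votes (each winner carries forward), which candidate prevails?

Hoang

Round 1: Larsen vs Hoang — 1–12, Hoang advances.
Round 2: Hoang vs Quinn — 8–5, Hoang advances.
Round 3: Hoang vs Gupta — 9–4, Hoang advances.
Round 4: Hoang vs Chen — 7–6, Hoang advances.
Hoang survives the agenda.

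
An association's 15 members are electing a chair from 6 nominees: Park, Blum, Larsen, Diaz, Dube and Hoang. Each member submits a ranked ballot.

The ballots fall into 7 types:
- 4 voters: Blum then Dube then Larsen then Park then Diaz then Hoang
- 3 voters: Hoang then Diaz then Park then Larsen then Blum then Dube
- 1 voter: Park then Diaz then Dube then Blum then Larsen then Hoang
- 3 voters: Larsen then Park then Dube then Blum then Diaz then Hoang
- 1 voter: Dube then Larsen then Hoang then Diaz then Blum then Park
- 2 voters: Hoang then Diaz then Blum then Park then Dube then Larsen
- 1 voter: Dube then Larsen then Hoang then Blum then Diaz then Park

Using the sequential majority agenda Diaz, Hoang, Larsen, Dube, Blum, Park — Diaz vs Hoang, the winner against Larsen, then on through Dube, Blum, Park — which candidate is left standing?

Blum

Round 1: Diaz vs Hoang — 8–7, Diaz advances.
Round 2: Diaz vs Larsen — 6–9, Larsen advances.
Round 3: Larsen vs Dube — 6–9, Dube advances.
Round 4: Dube vs Blum — 6–9, Blum advances.
Round 5: Blum vs Park — 8–7, Blum advances.
Blum survives the agenda.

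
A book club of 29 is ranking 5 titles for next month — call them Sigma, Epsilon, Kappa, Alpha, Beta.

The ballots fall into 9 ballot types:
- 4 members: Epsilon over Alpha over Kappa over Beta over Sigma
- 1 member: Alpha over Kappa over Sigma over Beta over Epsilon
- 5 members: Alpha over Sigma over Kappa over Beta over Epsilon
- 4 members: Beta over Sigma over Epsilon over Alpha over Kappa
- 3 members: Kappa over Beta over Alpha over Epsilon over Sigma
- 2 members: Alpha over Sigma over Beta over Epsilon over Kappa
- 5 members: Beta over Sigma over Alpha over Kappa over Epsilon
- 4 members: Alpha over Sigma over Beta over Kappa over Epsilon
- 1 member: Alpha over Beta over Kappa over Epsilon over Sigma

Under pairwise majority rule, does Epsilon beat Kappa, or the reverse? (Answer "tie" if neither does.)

Kappa

Ballots ranking Epsilon above Kappa: 4 + 4 + 2 = 10.
Ballots ranking Kappa above Epsilon: 29 − 10 = 19.
Kappa wins the head-to-head 19–10.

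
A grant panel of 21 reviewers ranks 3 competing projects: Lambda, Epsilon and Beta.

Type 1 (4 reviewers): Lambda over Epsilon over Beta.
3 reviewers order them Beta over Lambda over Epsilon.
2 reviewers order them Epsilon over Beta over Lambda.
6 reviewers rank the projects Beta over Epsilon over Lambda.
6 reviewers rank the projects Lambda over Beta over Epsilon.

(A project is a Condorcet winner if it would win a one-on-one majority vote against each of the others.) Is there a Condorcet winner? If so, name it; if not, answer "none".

Beta

Pairwise majorities:
Lambda vs Epsilon: Lambda is ranked higher on 4+3+6 = 13 ballots, Epsilon on 8. Lambda wins 13–8.
Lambda vs Beta: 4+6 = 10 for Lambda, 11 for Beta — Beta by 11–10.
Epsilon vs Beta: 6 to 15, Beta.
Beta defeats every rival head-to-head and is the Condorcet winner.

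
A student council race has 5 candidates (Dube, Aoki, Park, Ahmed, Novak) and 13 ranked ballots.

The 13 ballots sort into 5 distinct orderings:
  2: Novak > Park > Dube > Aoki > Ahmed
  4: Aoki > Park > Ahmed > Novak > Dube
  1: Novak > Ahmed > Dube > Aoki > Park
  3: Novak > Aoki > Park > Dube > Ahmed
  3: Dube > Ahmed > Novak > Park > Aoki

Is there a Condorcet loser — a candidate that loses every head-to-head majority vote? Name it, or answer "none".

none

Pairwise majorities:
Dube vs Aoki: Aoki, 7–6.
Dube–Park: Park 9–4.
Dube vs Ahmed: Dube wins 8–5.
Dube vs Novak: Novak wins 10–3.
Aoki–Park: Aoki 8–5.
Aoki vs Ahmed: 9 to 4, Aoki.
Aoki vs Novak: Aoki preferred on 4 ballots; Novak wins 9–4.
Park–Ahmed: Park 9–4.
Park vs Novak: Park is ranked higher on 4 ballots, Novak on 9. Novak wins 9–4.
Ahmed vs Novak: Ahmed, 7–6.
Every candidate wins at least one matchup (Dube beats Ahmed; Aoki beats Dube; Park beats Dube; Ahmed beats Novak; Novak beats Dube), so there is no Condorcet loser.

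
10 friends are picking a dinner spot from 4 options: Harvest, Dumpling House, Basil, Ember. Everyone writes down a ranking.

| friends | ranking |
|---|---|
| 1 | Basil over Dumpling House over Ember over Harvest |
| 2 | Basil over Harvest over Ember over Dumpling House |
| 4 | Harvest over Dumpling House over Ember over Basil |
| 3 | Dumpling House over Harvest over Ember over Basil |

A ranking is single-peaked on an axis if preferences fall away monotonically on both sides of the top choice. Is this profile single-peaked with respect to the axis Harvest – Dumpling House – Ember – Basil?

no

Axis positions: Harvest=1, Dumpling House=2, Ember=3, Basil=4.
Type 1: ranking walks positions 4-2-3-1; Dumpling House is ranked above Ember even though Ember lies between Dumpling House and the peak Basil on the axis — preferences dip and rise again. Not single-peaked.
Type 2: ranking walks positions 4-1-3-2; Harvest is ranked above Ember even though Ember lies between Harvest and the peak Basil on the axis — preferences dip and rise again. Not single-peaked.
Type 3 (peak Harvest at position 1): ranking walks positions 1-2-3-4, expanding outward from the peak — single-peaked.
Type 4 (peak Dumpling House at position 2): ranking walks positions 2-1-3-4, expanding outward from the peak — single-peaked.
Type 1 violates single-peakedness, so the profile is not single-peaked on this axis.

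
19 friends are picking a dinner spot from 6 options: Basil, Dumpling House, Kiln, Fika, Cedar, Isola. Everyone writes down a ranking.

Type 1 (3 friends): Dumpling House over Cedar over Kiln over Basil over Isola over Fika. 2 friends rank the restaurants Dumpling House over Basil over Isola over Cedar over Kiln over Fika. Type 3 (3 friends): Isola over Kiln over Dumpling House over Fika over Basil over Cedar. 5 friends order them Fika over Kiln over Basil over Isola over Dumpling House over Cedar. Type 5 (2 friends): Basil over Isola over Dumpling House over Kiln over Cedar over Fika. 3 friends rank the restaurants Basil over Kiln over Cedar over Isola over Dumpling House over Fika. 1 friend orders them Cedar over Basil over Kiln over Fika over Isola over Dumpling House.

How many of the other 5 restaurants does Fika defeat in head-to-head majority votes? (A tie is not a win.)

0

Fika against each rival (19 friends):
Fika vs Basil: 3+5 = 8 for Fika, 11 for Basil — Basil by 11–8.
Fika vs Dumpling House: Dumpling House wins 13–6.
Fika vs Kiln: 5 to 14, Kiln.
Fika vs Cedar: Cedar, 11–8.
Fika vs Isola: 6 to 13, Isola.
Fika beats no one; loses to Basil, Dumpling House, Kiln, Cedar, Isola — 0 pairwise wins.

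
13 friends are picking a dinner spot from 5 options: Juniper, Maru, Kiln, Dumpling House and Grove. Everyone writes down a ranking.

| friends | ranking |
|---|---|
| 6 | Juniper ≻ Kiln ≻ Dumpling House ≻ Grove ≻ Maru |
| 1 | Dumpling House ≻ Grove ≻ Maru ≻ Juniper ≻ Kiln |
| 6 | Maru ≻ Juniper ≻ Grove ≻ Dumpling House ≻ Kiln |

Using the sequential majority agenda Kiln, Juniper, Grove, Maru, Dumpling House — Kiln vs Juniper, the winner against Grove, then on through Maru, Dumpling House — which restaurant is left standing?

Dumpling House

Round 1: Kiln vs Juniper — 0–13, Juniper advances.
Round 2: Juniper vs Grove — 12–1, Juniper advances.
Round 3: Juniper vs Maru — 6–7, Maru advances.
Round 4: Maru vs Dumpling House — 6–7, Dumpling House advances.
Dumpling House survives the agenda.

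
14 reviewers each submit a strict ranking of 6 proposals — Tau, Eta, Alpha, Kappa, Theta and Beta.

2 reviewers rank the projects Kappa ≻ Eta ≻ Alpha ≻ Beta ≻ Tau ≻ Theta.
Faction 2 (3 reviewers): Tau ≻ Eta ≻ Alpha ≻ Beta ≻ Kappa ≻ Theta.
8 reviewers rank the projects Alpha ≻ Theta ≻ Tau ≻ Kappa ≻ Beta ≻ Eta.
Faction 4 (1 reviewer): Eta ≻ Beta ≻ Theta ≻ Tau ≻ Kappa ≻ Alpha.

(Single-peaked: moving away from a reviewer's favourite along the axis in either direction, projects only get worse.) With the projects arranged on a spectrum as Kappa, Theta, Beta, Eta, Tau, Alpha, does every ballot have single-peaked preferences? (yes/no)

no

Axis positions: Kappa=1, Theta=2, Beta=3, Eta=4, Tau=5, Alpha=6.
Faction 1: ranking walks positions 1-4-6-3-5-2; Eta is ranked above Theta even though Theta lies between Eta and the peak Kappa on the axis — preferences dip and rise again. Not single-peaked.
Faction 2: ranking walks positions 5-4-6-3-1-2; Kappa is ranked above Theta even though Theta lies between Kappa and the peak Tau on the axis — preferences dip and rise again. Not single-peaked.
Faction 3: ranking walks positions 6-2-5-1-3-4; Theta is ranked above Tau even though Tau lies between Theta and the peak Alpha on the axis — preferences dip and rise again. Not single-peaked.
Faction 4 (peak Eta at position 4): ranking walks positions 4-3-2-5-1-6, expanding outward from the peak — single-peaked.
Faction 1 violates single-peakedness, so the profile is not single-peaked on this axis.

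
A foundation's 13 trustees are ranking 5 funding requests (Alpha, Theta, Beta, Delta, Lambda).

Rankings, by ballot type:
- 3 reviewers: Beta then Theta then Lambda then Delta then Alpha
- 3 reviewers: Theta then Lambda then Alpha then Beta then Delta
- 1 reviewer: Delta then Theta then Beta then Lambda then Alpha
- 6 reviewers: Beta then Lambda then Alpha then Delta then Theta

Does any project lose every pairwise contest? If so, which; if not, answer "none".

Pairwise majorities:
Alpha vs Theta: Alpha is ranked higher on 6 ballots, Theta on 7. Theta wins 7–6.
Alpha vs Beta: Beta, 10–3.
Alpha–Delta: Alpha 9–4.
Alpha vs Lambda: Lambda, 13–0.
Theta vs Beta: Beta wins 9–4.
Theta vs Delta: Delta, 7–6.
Theta vs Lambda: Theta preferred on 3+3+1 = 7 ballots; Theta wins 7–6.
Beta vs Delta: Beta, 12–1.
Beta vs Lambda: 3+1+6 = 10 for Beta, 3 for Lambda — Beta by 10–3.
Delta–Lambda: Lambda 12–1.
Every project wins at least one matchup (Alpha beats Delta; Theta beats Alpha; Beta beats Alpha; Delta beats Theta; Lambda beats Alpha), so there is no Condorcet loser.

none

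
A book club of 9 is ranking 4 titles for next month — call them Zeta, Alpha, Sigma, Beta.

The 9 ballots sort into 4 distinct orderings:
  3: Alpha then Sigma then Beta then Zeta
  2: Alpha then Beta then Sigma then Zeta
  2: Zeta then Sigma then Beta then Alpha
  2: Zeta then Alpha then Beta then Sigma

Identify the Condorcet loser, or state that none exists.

Zeta

Pairwise majorities:
Zeta vs Alpha: 4 to 5, Alpha.
Zeta vs Sigma: Zeta is ranked higher on 2+2 = 4 ballots, Sigma on 5. Sigma wins 5–4.
Zeta–Beta: Beta 5–4.
Alpha–Sigma: Alpha 7–2.
Alpha vs Beta: Alpha preferred on 3+2+2 = 7 ballots; Alpha wins 7–2.
Sigma–Beta: Sigma 5–4.
Zeta loses to every other book — it is the Condorcet loser.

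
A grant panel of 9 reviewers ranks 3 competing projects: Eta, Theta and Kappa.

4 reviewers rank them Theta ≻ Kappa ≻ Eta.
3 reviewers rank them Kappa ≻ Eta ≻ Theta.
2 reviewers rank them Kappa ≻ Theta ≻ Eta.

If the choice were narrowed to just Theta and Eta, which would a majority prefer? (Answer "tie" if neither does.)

Ballots ranking Theta above Eta: 4 + 2 = 6.
Ballots ranking Eta above Theta: 9 − 6 = 3.
Theta wins the head-to-head 6–3.

Theta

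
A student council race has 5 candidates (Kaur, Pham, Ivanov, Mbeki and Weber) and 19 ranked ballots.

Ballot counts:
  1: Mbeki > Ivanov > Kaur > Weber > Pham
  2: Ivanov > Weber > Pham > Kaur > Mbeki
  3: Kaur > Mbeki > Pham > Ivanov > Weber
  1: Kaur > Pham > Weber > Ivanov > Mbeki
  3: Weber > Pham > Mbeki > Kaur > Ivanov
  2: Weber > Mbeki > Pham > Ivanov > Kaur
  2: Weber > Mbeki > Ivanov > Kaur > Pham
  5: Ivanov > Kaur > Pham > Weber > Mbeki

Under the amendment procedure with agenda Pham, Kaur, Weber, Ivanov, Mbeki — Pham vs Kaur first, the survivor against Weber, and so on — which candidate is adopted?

Mbeki

Round 1: Pham vs Kaur — 7–12, Kaur advances.
Round 2: Kaur vs Weber — 10–9, Kaur advances.
Round 3: Kaur vs Ivanov — 7–12, Ivanov advances.
Round 4: Ivanov vs Mbeki — 8–11, Mbeki advances.
Mbeki survives the agenda.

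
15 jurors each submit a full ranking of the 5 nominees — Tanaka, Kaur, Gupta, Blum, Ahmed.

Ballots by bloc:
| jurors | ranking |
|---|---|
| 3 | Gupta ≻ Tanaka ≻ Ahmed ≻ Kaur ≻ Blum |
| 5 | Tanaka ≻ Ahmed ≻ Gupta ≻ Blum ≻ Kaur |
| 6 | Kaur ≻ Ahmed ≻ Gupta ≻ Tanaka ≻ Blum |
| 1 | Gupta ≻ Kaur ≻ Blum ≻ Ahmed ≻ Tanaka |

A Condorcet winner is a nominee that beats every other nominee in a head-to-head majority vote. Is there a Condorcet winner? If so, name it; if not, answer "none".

Pairwise majorities:
Tanaka–Kaur: Tanaka 8–7.
Tanaka vs Gupta: Gupta, 10–5.
Tanaka–Blum: Tanaka 14–1.
Tanaka vs Ahmed: Tanaka, 8–7.
Kaur–Gupta: Gupta 9–6.
Kaur vs Blum: Kaur, 10–5.
Kaur–Ahmed: Ahmed 8–7.
Gupta vs Blum: Gupta wins 15–0.
Gupta vs Ahmed: Ahmed, 11–4.
Blum vs Ahmed: Ahmed wins 14–1.
No nominee is unbeaten: Tanaka loses to Gupta; Kaur loses to Tanaka; Gupta loses to Ahmed; Blum loses to Tanaka; Ahmed loses to Tanaka. In particular Tanaka beats Ahmed beats Gupta beats Tanaka is a majority cycle — no Condorcet winner exists.

none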